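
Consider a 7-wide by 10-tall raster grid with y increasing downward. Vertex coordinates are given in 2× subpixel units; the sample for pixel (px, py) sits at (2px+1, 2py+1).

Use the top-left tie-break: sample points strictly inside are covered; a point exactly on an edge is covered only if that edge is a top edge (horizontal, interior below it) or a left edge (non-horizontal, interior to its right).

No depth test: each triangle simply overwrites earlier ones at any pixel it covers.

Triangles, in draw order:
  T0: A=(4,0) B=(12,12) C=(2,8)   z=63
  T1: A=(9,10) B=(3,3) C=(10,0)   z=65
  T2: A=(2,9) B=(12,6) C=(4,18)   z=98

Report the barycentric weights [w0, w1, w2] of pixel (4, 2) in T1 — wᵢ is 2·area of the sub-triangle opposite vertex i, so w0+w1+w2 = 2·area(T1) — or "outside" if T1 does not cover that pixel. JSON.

T0:
  2·area = 88
  edge (4, 0)→(12, 12): d=(8,12) right/bottom  bias=-1
  edge (12, 12)→(2, 8): d=(-10,-4) top-left  bias=+0
  edge (2, 8)→(4, 0): d=(2,-8) top-left  bias=+0
    (2,1)@(5, 3): e=[12,62,14] → █
    (3,1)@(7, 3): e=[-12,70,30] → ·
    (1,2)@(3, 5): e=[52,34,2] → █
    (3,2)@(7, 5): e=[4,50,34] → █
    (4,2)@(9, 5): e=[-20,58,50] → ·
    (1,3)@(3, 7): e=[68,14,6] → █
    (4,3)@(9, 7): e=[-4,38,54] → ·
    (1,4)@(3, 9): e=[84,-6,10] → ·
    (2,4)@(5, 9): e=[60,2,26] → █
    (4,4)@(9, 9): e=[12,18,58] → █
    (5,4)@(11, 9): e=[-12,26,74] → ·
    (2,5)@(5, 11): e=[76,-18,30] → ·
  covered (11 px):
    · · · · · · ·
    · · █ · · · ·
    · █ █ █ · · ·
    · █ █ █ · · ·
    · · █ █ █ · ·
    · · · · · █ ·
    · · · · · · ·
    · · · · · · ·
    · · · · · · ·
    · · · · · · ·
T1:
  2·area = 67
  edge (9, 10)→(3, 3): d=(-6,-7) top-left  bias=+0
  edge (3, 3)→(10, 0): d=(7,-3) top-left  bias=+0
  edge (10, 0)→(9, 10): d=(-1,10) right/bottom  bias=-1
    (4,0)@(9, 1): e=[54,4,9] → █
    (5,0)@(11, 1): e=[68,10,-11] → ·
    (1,1)@(3, 3): e=[0,0,67] → █  [on edge]
    (2,1)@(5, 3): e=[14,6,47] → █
    (3,1)@(7, 3): e=[28,12,27] → █
    (5,1)@(11, 3): e=[56,24,-13] → ·
    (1,2)@(3, 5): e=[-12,14,65] → ·
    (2,2)@(5, 5): e=[2,20,45] → █
    (5,2)@(11, 5): e=[44,38,-15] → ·
    (2,3)@(5, 7): e=[-10,34,43] → ·
    (3,3)@(7, 7): e=[4,40,23] → █
    (5,3)@(11, 7): e=[32,52,-17] → ·
  covered (11 px):
    · · · · █ · ·
    · █ █ █ █ · ·
    · · █ █ █ · ·
    · · · █ █ · ·
    · · · · █ · ·
    · · · · · · ·
    · · · · · · ·
    · · · · · · ·
    · · · · · · ·
    · · · · · · ·
T2:
  2·area = 96
  edge (2, 9)→(12, 6): d=(10,-3) top-left  bias=+0
  edge (12, 6)→(4, 18): d=(-8,12) right/bottom  bias=-1
  edge (4, 18)→(2, 9): d=(-2,-9) top-left  bias=+0
    (4,3)@(9, 7): e=[1,28,67] → █
    (5,3)@(11, 7): e=[7,4,85] → █
    (6,3)@(13, 7): e=[13,-20,103] → ·
    (1,4)@(3, 9): e=[3,84,9] → █
    (2,4)@(5, 9): e=[9,60,27] → █
    (3,4)@(7, 9): e=[15,36,45] → █
    (5,4)@(11, 9): e=[27,-12,81] → ·
    (1,5)@(3, 11): e=[23,68,5] → █
    (4,5)@(9, 11): e=[41,-4,59] → ·
    (1,6)@(3, 13): e=[43,52,1] → █
    (4,6)@(9, 13): e=[61,-20,55] → ·
    (1,7)@(3, 15): e=[63,36,-3] → ·
  covered (13 px):
    · · · · · · ·
    · · · · · · ·
    · · · · · · ·
    · · · · █ █ ·
    · █ █ █ █ · ·
    · █ █ █ · · ·
    · █ █ █ · · ·
    · · █ · · · ·
    · · · · · · ·
    · · · · · · ·

Answer: [32,5,30]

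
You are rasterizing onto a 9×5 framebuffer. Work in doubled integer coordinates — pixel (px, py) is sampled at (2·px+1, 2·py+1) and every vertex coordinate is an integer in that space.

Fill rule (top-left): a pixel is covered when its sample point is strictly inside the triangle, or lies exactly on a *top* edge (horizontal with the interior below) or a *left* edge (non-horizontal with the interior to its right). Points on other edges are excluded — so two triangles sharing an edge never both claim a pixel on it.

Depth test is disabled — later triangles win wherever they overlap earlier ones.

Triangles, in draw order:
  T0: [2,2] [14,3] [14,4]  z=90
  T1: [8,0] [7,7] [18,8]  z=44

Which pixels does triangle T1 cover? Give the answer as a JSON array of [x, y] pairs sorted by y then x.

T0:
  2·area = 12
  edge (2, 2)→(14, 3): d=(12,1) right/bottom  bias=-1
  edge (14, 3)→(14, 4): d=(0,1) right/bottom  bias=-1
  edge (14, 4)→(2, 2): d=(-12,-2) top-left  bias=+0
    (4,1)@(9, 3): e=[5,5,2] → █
    (5,1)@(11, 3): e=[3,3,6] → █
    (6,1)@(13, 3): e=[1,1,10] → █
    (7,1)@(15, 3): e=[-1,-1,14] → ·
    (4,2)@(9, 5): e=[29,5,-22] → ·
    (5,2)@(11, 5): e=[27,3,-18] → ·
    (6,2)@(13, 5): e=[25,1,-14] → ·
  covered (3 px):
    · · · · · · · · ·
    · · · · █ █ █ · ·
    · · · · · · · · ·
    · · · · · · · · ·
    · · · · · · · · ·
T1:
  2·area = 78  (B↔C swapped to make it positive)
  edge (8, 0)→(18, 8): d=(10,8) right/bottom  bias=-1
  edge (18, 8)→(7, 7): d=(-11,-1) top-left  bias=+0
  edge (7, 7)→(8, 0): d=(1,-7) top-left  bias=+0
    (4,0)@(9, 1): e=[2,68,8] → █
    (5,0)@(11, 1): e=[-14,70,22] → ·
    (4,1)@(9, 3): e=[22,46,10] → █
    (5,1)@(11, 3): e=[6,48,24] → █
    (6,1)@(13, 3): e=[-10,50,38] → ·
    (4,2)@(9, 5): e=[42,24,12] → █
    (6,2)@(13, 5): e=[10,28,40] → █
    (7,2)@(15, 5): e=[-6,30,54] → ·
    (3,3)@(7, 7): e=[78,0,0] → █  [on edge]
    (7,3)@(15, 7): e=[14,8,56] → █
    (8,3)@(17, 7): e=[-2,10,70] → ·
    (3,4)@(7, 9): e=[98,-22,2] → ·
  covered (11 px):
    · · · · █ · · · ·
    · · · · █ █ · · ·
    · · · · █ █ █ · ·
    · · · █ █ █ █ █ ·
    · · · · · · · · ·

Answer: [[4,0],[4,1],[5,1],[4,2],[5,2],[6,2],[3,3],[4,3],[5,3],[6,3],[7,3]]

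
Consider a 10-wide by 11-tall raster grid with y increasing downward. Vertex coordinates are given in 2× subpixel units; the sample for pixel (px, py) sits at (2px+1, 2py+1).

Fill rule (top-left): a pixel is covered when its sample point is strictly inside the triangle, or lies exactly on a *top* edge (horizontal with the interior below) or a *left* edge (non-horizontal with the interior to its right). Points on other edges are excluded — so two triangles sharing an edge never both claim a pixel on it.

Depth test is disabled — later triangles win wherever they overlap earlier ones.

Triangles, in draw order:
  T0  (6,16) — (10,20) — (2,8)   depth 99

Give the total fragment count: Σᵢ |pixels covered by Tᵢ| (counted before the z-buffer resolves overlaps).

T0:
  2·area = 16  (B↔C swapped to make it positive)
  edge (6, 16)→(2, 8): d=(-4,-8) top-left  bias=+0
  edge (2, 8)→(10, 20): d=(8,12) right/bottom  bias=-1
  edge (10, 20)→(6, 16): d=(-4,-4) top-left  bias=+0
    (0,5)@(1, 11): e=[-20,36,0] → ·  [on edge]
    (1,6)@(3, 13): e=[-12,28,0] → ·  [on edge]
    (2,6)@(5, 13): e=[4,4,8] → █
    (3,6)@(7, 13): e=[20,-20,16] → ·
    (2,7)@(5, 15): e=[-4,20,0] → ·  [on edge]
    (3,8)@(7, 17): e=[4,12,0] → █  [on edge]
    (4,8)@(9, 17): e=[20,-12,8] → ·
    (3,9)@(7, 19): e=[-4,28,-8] → ·
    (4,9)@(9, 19): e=[12,4,0] → █  [on edge]
    (5,9)@(11, 19): e=[28,-20,8] → ·
    (4,10)@(9, 21): e=[4,20,-8] → ·
    (5,10)@(11, 21): e=[20,-4,0] → ·  [on edge]
  covered (3 px):
    · · · · · · · · · ·
    · · · · · · · · · ·
    · · · · · · · · · ·
    · · · · · · · · · ·
    · · · · · · · · · ·
    · · · · · · · · · ·
    · · █ · · · · · · ·
    · · · · · · · · · ·
    · · · █ · · · · · ·
    · · · · █ · · · · ·
    · · · · · · · · · ·

Result: 3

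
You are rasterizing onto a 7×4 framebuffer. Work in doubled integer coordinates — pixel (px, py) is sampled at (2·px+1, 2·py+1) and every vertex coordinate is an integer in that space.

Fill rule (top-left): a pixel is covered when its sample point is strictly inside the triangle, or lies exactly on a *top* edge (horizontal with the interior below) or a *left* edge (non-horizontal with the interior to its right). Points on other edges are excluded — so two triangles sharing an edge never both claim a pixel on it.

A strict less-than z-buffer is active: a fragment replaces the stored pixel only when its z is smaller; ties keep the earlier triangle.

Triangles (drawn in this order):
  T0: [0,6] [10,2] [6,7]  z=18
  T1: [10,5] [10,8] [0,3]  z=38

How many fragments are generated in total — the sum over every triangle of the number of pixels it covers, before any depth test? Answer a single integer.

T0:
  2·area = 34
  edge (0, 6)→(10, 2): d=(10,-4) top-left  bias=+0
  edge (10, 2)→(6, 7): d=(-4,5) right/bottom  bias=-1
  edge (6, 7)→(0, 6): d=(-6,-1) top-left  bias=+0
    (4,1)@(9, 3): e=[6,1,27] → █
    (5,1)@(11, 3): e=[14,-9,29] → ·
    (1,2)@(3, 5): e=[2,23,9] → █
    (2,2)@(5, 5): e=[10,13,11] → █
    (3,2)@(7, 5): e=[18,3,13] → █
    (4,2)@(9, 5): e=[26,-7,15] → ·
    (1,3)@(3, 7): e=[22,15,-3] → ·
    (2,3)@(5, 7): e=[30,5,-1] → ·
    (3,3)@(7, 7): e=[38,-5,1] → ·
  covered (4 px):
    · · · · · · ·
    · · · · █ · ·
    · █ █ █ · · ·
    · · · · · · ·
T1:
  2·area = 30
  edge (10, 5)→(10, 8): d=(0,3) right/bottom  bias=-1
  edge (10, 8)→(0, 3): d=(-10,-5) top-left  bias=+0
  edge (0, 3)→(10, 5): d=(10,2) right/bottom  bias=-1
    (2,2)@(5, 5): e=[15,5,10] → █
    (3,2)@(7, 5): e=[9,15,6] → █
    (4,2)@(9, 5): e=[3,25,2] → █
    (5,2)@(11, 5): e=[-3,35,-2] → ·
    (2,3)@(5, 7): e=[15,-15,30] → ·
    (3,3)@(7, 7): e=[9,-5,26] → ·
    (4,3)@(9, 7): e=[3,5,22] → █
    (5,3)@(11, 7): e=[-3,15,18] → ·
  covered (4 px):
    · · · · · · ·
    · · · · · · ·
    · · █ █ █ · ·
    · · · · █ · ·

Result: 8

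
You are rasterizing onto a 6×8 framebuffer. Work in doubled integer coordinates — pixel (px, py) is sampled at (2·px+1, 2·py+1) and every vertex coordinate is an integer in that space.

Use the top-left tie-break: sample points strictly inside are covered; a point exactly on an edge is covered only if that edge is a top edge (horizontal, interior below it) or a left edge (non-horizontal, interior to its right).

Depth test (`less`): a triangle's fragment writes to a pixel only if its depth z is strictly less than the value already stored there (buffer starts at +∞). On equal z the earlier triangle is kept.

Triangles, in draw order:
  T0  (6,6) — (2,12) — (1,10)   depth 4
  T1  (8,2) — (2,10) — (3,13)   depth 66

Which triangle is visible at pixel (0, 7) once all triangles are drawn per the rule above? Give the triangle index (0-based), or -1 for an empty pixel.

T0:
  2·area = 14
  edge (6, 6)→(2, 12): d=(-4,6) right/bottom  bias=-1
  edge (2, 12)→(1, 10): d=(-1,-2) top-left  bias=+0
  edge (1, 10)→(6, 6): d=(5,-4) top-left  bias=+0
    (2,3)@(5, 7): e=[2,11,1] → █
    (3,3)@(7, 7): e=[-10,15,9] → ·
    (1,4)@(3, 9): e=[6,5,3] → █
    (2,4)@(5, 9): e=[-6,9,11] → ·
    (1,5)@(3, 11): e=[-2,3,13] → ·
  covered (2 px):
    · · · · · ·
    · · · · · ·
    · · · · · ·
    · · █ · · ·
    · █ · · · ·
    · · · · · ·
    · · · · · ·
    · · · · · ·
T1:
  2·area = 26  (B↔C swapped to make it positive)
  edge (8, 2)→(3, 13): d=(-5,11) right/bottom  bias=-1
  edge (3, 13)→(2, 10): d=(-1,-3) top-left  bias=+0
  edge (2, 10)→(8, 2): d=(6,-8) top-left  bias=+0
    (0,3)@(1, 7): e=[52,0,-26] → ·  [on edge]
    (2,3)@(5, 7): e=[8,12,6] → █
    (3,3)@(7, 7): e=[-14,18,22] → ·
    (1,4)@(3, 9): e=[20,4,2] → █
    (2,4)@(5, 9): e=[-2,10,18] → ·
    (1,5)@(3, 11): e=[10,2,14] → █
    (2,5)@(5, 11): e=[-12,8,30] → ·
    (1,6)@(3, 13): e=[0,0,26] → ·  [on edge]
  covered (3 px):
    · · · · · ·
    · · · · · ·
    · · · · · ·
    · · █ · · ·
    · █ · · · ·
    · █ · · · ·
    · · · · · ·
    · · · · · ·

Z-buffer (winner per pixel, '.' = empty):
  . . . . . .
  . . . . . .
  . . . . . .
  . . 0 . . .
  . 0 . . . .
  . 1 . . . .
  . . . . . .
  . . . . . .

Result: -1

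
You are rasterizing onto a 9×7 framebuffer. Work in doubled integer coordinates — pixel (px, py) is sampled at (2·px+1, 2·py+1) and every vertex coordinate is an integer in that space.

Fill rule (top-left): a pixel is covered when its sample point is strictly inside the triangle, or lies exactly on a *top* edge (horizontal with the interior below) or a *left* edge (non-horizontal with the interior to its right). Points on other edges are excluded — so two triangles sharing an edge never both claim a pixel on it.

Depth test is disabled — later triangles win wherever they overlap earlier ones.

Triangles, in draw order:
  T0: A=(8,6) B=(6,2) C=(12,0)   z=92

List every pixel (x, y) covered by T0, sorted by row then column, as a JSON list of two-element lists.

T0:
  2·area = 28
  edge (8, 6)→(6, 2): d=(-2,-4) top-left  bias=+0
  edge (6, 2)→(12, 0): d=(6,-2) top-left  bias=+0
  edge (12, 0)→(8, 6): d=(-4,6) right/bottom  bias=-1
    (4,0)@(9, 1): e=[14,0,14] → X  [on edge]
    (5,0)@(11, 1): e=[22,4,2] → X
    (6,0)@(13, 1): e=[30,8,-10] → .
    (1,1)@(3, 3): e=[-14,0,42] → .  [on edge]
    (3,1)@(7, 3): e=[2,8,18] → X
    (5,1)@(11, 3): e=[18,16,-6] → .
    (3,2)@(7, 5): e=[-2,20,10] → .
    (4,2)@(9, 5): e=[6,24,-2] → .
  covered (4 px):
    . . . . X X . . .
    . . . X X . . . .
    . . . . . . . . .
    . . . . . . . . .
    . . . . . . . . .
    . . . . . . . . .
    . . . . . . . . .

Answer: [[4,0],[5,0],[3,1],[4,1]]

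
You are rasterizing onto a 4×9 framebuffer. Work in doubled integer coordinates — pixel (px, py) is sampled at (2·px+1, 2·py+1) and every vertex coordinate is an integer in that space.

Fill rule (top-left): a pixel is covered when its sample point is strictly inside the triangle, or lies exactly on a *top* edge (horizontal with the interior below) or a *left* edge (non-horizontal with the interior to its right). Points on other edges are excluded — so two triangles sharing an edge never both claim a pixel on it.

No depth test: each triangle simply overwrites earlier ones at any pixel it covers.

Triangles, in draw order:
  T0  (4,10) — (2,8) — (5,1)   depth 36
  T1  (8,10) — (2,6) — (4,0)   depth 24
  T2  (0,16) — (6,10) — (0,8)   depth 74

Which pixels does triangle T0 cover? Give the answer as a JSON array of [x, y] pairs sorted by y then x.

T0:
  2·area = 20
  edge (4, 10)→(2, 8): d=(-2,-2) top-left  bias=+0
  edge (2, 8)→(5, 1): d=(3,-7) top-left  bias=+0
  edge (5, 1)→(4, 10): d=(-1,9) right/bottom  bias=-1
    (2,0)@(5, 1): e=[20,0,0] → .  [on edge]
    (0,3)@(1, 7): e=[0,-10,30] → .  [on edge]
    (1,3)@(3, 7): e=[4,4,12] → X
    (2,3)@(5, 7): e=[8,18,-6] → .
    (1,4)@(3, 9): e=[0,10,10] → X  [on edge]
    (2,4)@(5, 9): e=[4,24,-8] → .
    (1,5)@(3, 11): e=[-4,16,8] → .
    (2,5)@(5, 11): e=[0,30,-10] → .  [on edge]
    (3,6)@(7, 13): e=[0,50,-30] → .  [on edge]
  covered (2 px):
    . . . .
    . . . .
    . . . .
    . X . .
    . X . .
    . . . .
    . . . .
    . . . .
    . . . .
T1:
  2·area = 44
  edge (8, 10)→(2, 6): d=(-6,-4) top-left  bias=+0
  edge (2, 6)→(4, 0): d=(2,-6) top-left  bias=+0
  edge (4, 0)→(8, 10): d=(4,10) right/bottom  bias=-1
    (1,1)@(3, 3): e=[22,0,22] → X  [on edge]
    (2,1)@(5, 3): e=[30,12,2] → X
    (3,1)@(7, 3): e=[38,24,-18] → .
    (1,2)@(3, 5): e=[10,4,30] → X
    (3,2)@(7, 5): e=[26,28,-10] → .
    (1,3)@(3, 7): e=[-2,8,38] → .
    (2,3)@(5, 7): e=[6,20,18] → X
    (3,3)@(7, 7): e=[14,32,-2] → .
    (0,4)@(1, 9): e=[-22,0,66] → .  [on edge]
    (2,4)@(5, 9): e=[-6,24,26] → .
    (3,4)@(7, 9): e=[2,36,6] → X
    (3,5)@(7, 11): e=[-10,40,14] → .
  covered (6 px):
    . . . .
    . X X .
    . X X .
    . . X .
    . . . X
    . . . .
    . . . .
    . . . .
    . . . .
T2:
  2·area = 48  (B↔C swapped to make it positive)
  edge (0, 16)→(0, 8): d=(0,-8) top-left  bias=+0
  edge (0, 8)→(6, 10): d=(6,2) right/bottom  bias=-1
  edge (6, 10)→(0, 16): d=(-6,6) right/bottom  bias=-1
    (0,4)@(1, 9): e=[8,4,36] → X
    (1,4)@(3, 9): e=[24,0,24] → .  [on edge]
    (3,4)@(7, 9): e=[56,-8,0] → .  [on edge]
    (0,5)@(1, 11): e=[8,16,24] → X
    (1,5)@(3, 11): e=[24,12,12] → X
    (2,5)@(5, 11): e=[40,8,0] → .  [on edge]
    (0,6)@(1, 13): e=[8,28,12] → X
    (1,6)@(3, 13): e=[24,24,0] → .  [on edge]
    (0,7)@(1, 15): e=[8,40,0] → .  [on edge]
  covered (4 px):
    . . . .
    . . . .
    . . . .
    . . . .
    X . . .
    X X . .
    X . . .
    . . . .
    . . . .

Final: [[1,3],[1,4]]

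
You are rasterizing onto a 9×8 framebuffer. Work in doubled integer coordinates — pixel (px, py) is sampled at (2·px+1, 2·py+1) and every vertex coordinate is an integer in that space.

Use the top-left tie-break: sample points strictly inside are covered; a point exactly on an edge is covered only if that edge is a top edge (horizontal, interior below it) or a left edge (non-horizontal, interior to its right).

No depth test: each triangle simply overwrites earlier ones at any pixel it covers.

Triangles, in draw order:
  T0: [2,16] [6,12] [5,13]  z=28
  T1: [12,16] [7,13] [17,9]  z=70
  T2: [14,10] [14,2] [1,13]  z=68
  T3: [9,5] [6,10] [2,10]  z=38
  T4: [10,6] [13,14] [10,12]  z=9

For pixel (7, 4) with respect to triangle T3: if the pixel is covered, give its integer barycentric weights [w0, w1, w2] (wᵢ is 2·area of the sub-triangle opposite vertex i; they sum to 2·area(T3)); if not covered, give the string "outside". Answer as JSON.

T0:
  degenerate (2·area = 0) — covers nothing
T1:
  2·area = 50
  edge (12, 16)→(7, 13): d=(-5,-3) top-left  bias=+0
  edge (7, 13)→(17, 9): d=(10,-4) top-left  bias=+0
  edge (17, 9)→(12, 16): d=(-5,7) right/bottom  bias=-1
    (8,4)@(17, 9): e=[50,0,0] → .  [on edge]
    (6,5)@(13, 11): e=[28,4,18] → X
    (7,5)@(15, 11): e=[34,12,4] → X
    (8,5)@(17, 11): e=[40,20,-10] → .
    (3,6)@(7, 13): e=[0,0,50] → X  [on edge]
    (4,6)@(9, 13): e=[6,8,36] → X
    (5,6)@(11, 13): e=[12,16,22] → X
    (7,6)@(15, 13): e=[24,32,-6] → .
    (3,7)@(7, 15): e=[-10,20,40] → .
    (4,7)@(9, 15): e=[-4,28,26] → .
    (5,7)@(11, 15): e=[2,36,12] → X
    (6,7)@(13, 15): e=[8,44,-2] → .
  covered (7 px):
    . . . . . . . . .
    . . . . . . . . .
    . . . . . . . . .
    . . . . . . . . .
    . . . . . . . . .
    . . . . . . X X .
    . . . X X X X . .
    . . . . . X . . .
T2:
  2·area = 104  (B↔C swapped to make it positive)
  edge (14, 10)→(1, 13): d=(-13,3) right/bottom  bias=-1
  edge (1, 13)→(14, 2): d=(13,-11) top-left  bias=+0
  edge (14, 2)→(14, 10): d=(0,8) right/bottom  bias=-1
    (6,1)@(13, 3): e=[94,2,8] → X
    (7,1)@(15, 3): e=[88,24,-8] → .
    (5,2)@(11, 5): e=[74,6,24] → X
    (7,2)@(15, 5): e=[62,50,-8] → .
    (4,3)@(9, 7): e=[54,10,40] → X
    (7,3)@(15, 7): e=[36,76,-8] → .
    (3,4)@(7, 9): e=[34,14,56] → X
    (7,4)@(15, 9): e=[10,102,-8] → .
    (2,5)@(5, 11): e=[14,18,72] → X
    (5,5)@(11, 11): e=[-4,84,24] → .
    (6,5)@(13, 11): e=[-10,106,8] → .
    (0,6)@(1, 13): e=[0,0,104] → .  [on edge]
  covered (13 px):
    . . . . . . . . .
    . . . . . . X . .
    . . . . . X X . .
    . . . . X X X . .
    . . . X X X X . .
    . . X X X . . . .
    . . . . . . . . .
    . . . . . . . . .
T3:
  2·area = 20
  edge (9, 5)→(6, 10): d=(-3,5) right/bottom  bias=-1
  edge (6, 10)→(2, 10): d=(-4,0) right/bottom  bias=-1
  edge (2, 10)→(9, 5): d=(7,-5) top-left  bias=+0
    (4,2)@(9, 5): e=[0,20,0] → .  [on edge]
    (3,3)@(7, 7): e=[4,12,4] → X
    (4,3)@(9, 7): e=[-6,12,14] → .
    (2,4)@(5, 9): e=[8,4,8] → X
    (3,4)@(7, 9): e=[-2,4,18] → .
    (2,5)@(5, 11): e=[2,-4,22] → .
    (1,7)@(3, 15): e=[0,-20,40] → .  [on edge]
  covered (2 px):
    . . . . . . . . .
    . . . . . . . . .
    . . . . . . . . .
    . . . X . . . . .
    . . X . . . . . .
    . . . . . . . . .
    . . . . . . . . .
    . . . . . . . . .
T4:
  2·area = 18
  edge (10, 6)→(13, 14): d=(3,8) right/bottom  bias=-1
  edge (13, 14)→(10, 12): d=(-3,-2) top-left  bias=+0
  edge (10, 12)→(10, 6): d=(0,-6) top-left  bias=+0
    (5,4)@(11, 9): e=[1,11,6] → X
    (6,4)@(13, 9): e=[-15,15,18] → .
    (5,5)@(11, 11): e=[7,5,6] → X
    (6,5)@(13, 11): e=[-9,9,18] → .
    (5,6)@(11, 13): e=[13,-1,6] → .
  covered (2 px):
    . . . . . . . . .
    . . . . . . . . .
    . . . . . . . . .
    . . . . . . . . .
    . . . . . X . . .
    . . . . . X . . .
    . . . . . . . . .
    . . . . . . . . .

Answer: "outside"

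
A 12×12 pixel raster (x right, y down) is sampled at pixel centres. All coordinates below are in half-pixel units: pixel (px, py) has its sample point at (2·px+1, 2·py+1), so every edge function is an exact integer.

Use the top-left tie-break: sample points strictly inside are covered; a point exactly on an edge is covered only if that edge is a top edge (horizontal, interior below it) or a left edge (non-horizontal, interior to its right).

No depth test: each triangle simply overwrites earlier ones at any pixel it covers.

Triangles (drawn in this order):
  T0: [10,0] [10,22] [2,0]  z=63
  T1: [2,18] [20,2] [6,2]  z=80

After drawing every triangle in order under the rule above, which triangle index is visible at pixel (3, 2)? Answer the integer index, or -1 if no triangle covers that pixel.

T0:
  2·area = 176
  edge (10, 0)→(10, 22): d=(0,22) right/bottom  bias=-1
  edge (10, 22)→(2, 0): d=(-8,-22) top-left  bias=+0
  edge (2, 0)→(10, 0): d=(8,0) top-left  bias=+0
    (1,0)@(3, 1): e=[154,14,8] → X
    (2,0)@(5, 1): e=[110,58,8] → X
    (3,0)@(7, 1): e=[66,102,8] → X
    (4,0)@(9, 1): e=[22,146,8] → X
    (5,0)@(11, 1): e=[-22,190,8] → .
    (1,1)@(3, 3): e=[154,-2,24] → .
    (2,1)@(5, 3): e=[110,42,24] → X
    (5,1)@(11, 3): e=[-22,174,24] → .
    (2,2)@(5, 5): e=[110,26,40] → X
    (5,2)@(11, 5): e=[-22,158,40] → .
    (2,3)@(5, 7): e=[110,10,56] → X
    (5,3)@(11, 7): e=[-22,142,56] → .
  covered (22 px):
    . X X X X . . . . . . .
    . . X X X . . . . . . .
    . . X X X . . . . . . .
    . . X X X . . . . . . .
    . . . X X . . . . . . .
    . . . X X . . . . . . .
    . . . X X . . . . . . .
    . . . . X . . . . . . .
    . . . . X . . . . . . .
    . . . . X . . . . . . .
    . . . . . . . . . . . .
    . . . . . . . . . . . .
T1:
  2·area = 224  (B↔C swapped to make it positive)
  edge (2, 18)→(6, 2): d=(4,-16) top-left  bias=+0
  edge (6, 2)→(20, 2): d=(14,0) top-left  bias=+0
  edge (20, 2)→(2, 18): d=(-18,16) right/bottom  bias=-1
    (3,1)@(7, 3): e=[20,14,190] → X
    (4,1)@(9, 3): e=[52,14,158] → X
    (5,1)@(11, 3): e=[84,14,126] → X
    (6,1)@(13, 3): e=[116,14,94] → X
    (7,1)@(15, 3): e=[148,14,62] → X
    (8,1)@(17, 3): e=[180,14,30] → X
    (9,1)@(19, 3): e=[212,14,-2] → .
    (3,2)@(7, 5): e=[28,42,154] → X
    (8,2)@(17, 5): e=[188,42,-6] → .
    (2,3)@(5, 7): e=[4,70,150] → X
    (7,3)@(15, 7): e=[164,70,-10] → .
    (2,4)@(5, 9): e=[12,98,114] → X
  covered (28 px):
    . . . . . . . . . . . .
    . . . X X X X X X . . .
    . . . X X X X X . . . .
    . . X X X X X . . . . .
    . . X X X X . . . . . .
    . . X X X . . . . . . .
    . . X X . . . . . . . .
    . X X . . . . . . . . .
    . X . . . . . . . . . .
    . . . . . . . . . . . .
    . . . . . . . . . . . .
    . . . . . . . . . . . .

Z-buffer (winner per pixel, '.' = empty):
  . 0 0 0 0 . . . . . . .
  . . 0 1 1 1 1 1 1 . . .
  . . 0 1 1 1 1 1 . . . .
  . . 1 1 1 1 1 . . . . .
  . . 1 1 1 1 . . . . . .
  . . 1 1 1 . . . . . . .
  . . 1 1 0 . . . . . . .
  . 1 1 . 0 . . . . . . .
  . 1 . . 0 . . . . . . .
  . . . . 0 . . . . . . .
  . . . . . . . . . . . .
  . . . . . . . . . . . .

Final: 1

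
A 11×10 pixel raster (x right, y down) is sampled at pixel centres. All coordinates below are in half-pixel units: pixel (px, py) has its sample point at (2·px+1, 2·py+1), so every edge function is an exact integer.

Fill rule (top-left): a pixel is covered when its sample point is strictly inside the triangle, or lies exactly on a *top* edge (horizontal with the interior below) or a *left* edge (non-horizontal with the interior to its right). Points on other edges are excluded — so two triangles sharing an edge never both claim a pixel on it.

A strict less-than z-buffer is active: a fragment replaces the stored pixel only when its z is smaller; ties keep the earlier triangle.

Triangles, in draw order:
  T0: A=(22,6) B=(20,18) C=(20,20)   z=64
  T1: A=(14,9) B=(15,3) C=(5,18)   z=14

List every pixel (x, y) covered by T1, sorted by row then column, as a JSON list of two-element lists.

T0:
  2·area = 4  (B↔C swapped to make it positive)
  edge (22, 6)→(20, 20): d=(-2,14) right/bottom  bias=-1
  edge (20, 20)→(20, 18): d=(0,-2) top-left  bias=+0
  edge (20, 18)→(22, 6): d=(2,-12) top-left  bias=+0
    (10,6)@(21, 13): e=[0,2,2] → ·  [on edge]
  covered (0 px):
    · · · · · · · · · · ·
    · · · · · · · · · · ·
    · · · · · · · · · · ·
    · · · · · · · · · · ·
    · · · · · · · · · · ·
    · · · · · · · · · · ·
    · · · · · · · · · · ·
    · · · · · · · · · · ·
    · · · · · · · · · · ·
    · · · · · · · · · · ·
T1:
  2·area = 45  (B↔C swapped to make it positive)
  edge (14, 9)→(5, 18): d=(-9,9) right/bottom  bias=-1
  edge (5, 18)→(15, 3): d=(10,-15) top-left  bias=+0
  edge (15, 3)→(14, 9): d=(-1,6) right/bottom  bias=-1
    (7,1)@(15, 3): e=[45,0,0] → ·  [on edge]
    (6,3)@(13, 7): e=[27,10,8] → █
    (7,3)@(15, 7): e=[9,40,-4] → ·
    (5,4)@(11, 9): e=[27,0,18] → █  [on edge]
    (7,4)@(15, 9): e=[-9,60,-6] → ·
    (5,5)@(11, 11): e=[9,20,16] → █
    (6,5)@(13, 11): e=[-9,50,4] → ·
    (4,6)@(9, 13): e=[9,10,26] → █
    (5,6)@(11, 13): e=[-9,40,14] → ·
    (3,7)@(7, 15): e=[9,0,36] → █  [on edge]
    (4,7)@(9, 15): e=[-9,30,24] → ·
    (6,7)@(13, 15): e=[-45,90,0] → ·  [on edge]
  covered (6 px):
    · · · · · · · · · · ·
    · · · · · · · · · · ·
    · · · · · · · · · · ·
    · · · · · · █ · · · ·
    · · · · · █ █ · · · ·
    · · · · · █ · · · · ·
    · · · · █ · · · · · ·
    · · · █ · · · · · · ·
    · · · · · · · · · · ·
    · · · · · · · · · · ·

Result: [[6,3],[5,4],[6,4],[5,5],[4,6],[3,7]]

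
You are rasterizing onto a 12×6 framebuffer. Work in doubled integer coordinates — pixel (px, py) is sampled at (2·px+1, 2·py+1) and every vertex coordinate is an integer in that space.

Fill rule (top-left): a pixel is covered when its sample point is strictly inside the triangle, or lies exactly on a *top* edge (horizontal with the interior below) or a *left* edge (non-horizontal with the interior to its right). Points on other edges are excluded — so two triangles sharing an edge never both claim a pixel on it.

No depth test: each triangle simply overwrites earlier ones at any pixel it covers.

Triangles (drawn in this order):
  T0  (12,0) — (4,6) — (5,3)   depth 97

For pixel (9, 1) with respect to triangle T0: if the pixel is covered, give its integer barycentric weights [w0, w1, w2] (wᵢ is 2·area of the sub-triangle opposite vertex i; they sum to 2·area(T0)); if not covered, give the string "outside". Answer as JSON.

T0:
  2·area = 18
  edge (12, 0)→(4, 6): d=(-8,6) right/bottom  bias=-1
  edge (4, 6)→(5, 3): d=(1,-3) top-left  bias=+0
  edge (5, 3)→(12, 0): d=(7,-3) top-left  bias=+0
    (2,1)@(5, 3): e=[18,0,0] → #  [on edge]
    (3,1)@(7, 3): e=[6,6,6] → #
    (4,1)@(9, 3): e=[-6,12,12] → ·
    (2,2)@(5, 5): e=[2,2,14] → #
    (3,2)@(7, 5): e=[-10,8,20] → ·
    (2,3)@(5, 7): e=[-14,4,28] → ·
    (1,4)@(3, 9): e=[-18,0,36] → ·  [on edge]
  covered (3 px):
    · · · · · · · · · · · ·
    · · # # · · · · · · · ·
    · · # · · · · · · · · ·
    · · · · · · · · · · · ·
    · · · · · · · · · · · ·
    · · · · · · · · · · · ·

Result: "outside"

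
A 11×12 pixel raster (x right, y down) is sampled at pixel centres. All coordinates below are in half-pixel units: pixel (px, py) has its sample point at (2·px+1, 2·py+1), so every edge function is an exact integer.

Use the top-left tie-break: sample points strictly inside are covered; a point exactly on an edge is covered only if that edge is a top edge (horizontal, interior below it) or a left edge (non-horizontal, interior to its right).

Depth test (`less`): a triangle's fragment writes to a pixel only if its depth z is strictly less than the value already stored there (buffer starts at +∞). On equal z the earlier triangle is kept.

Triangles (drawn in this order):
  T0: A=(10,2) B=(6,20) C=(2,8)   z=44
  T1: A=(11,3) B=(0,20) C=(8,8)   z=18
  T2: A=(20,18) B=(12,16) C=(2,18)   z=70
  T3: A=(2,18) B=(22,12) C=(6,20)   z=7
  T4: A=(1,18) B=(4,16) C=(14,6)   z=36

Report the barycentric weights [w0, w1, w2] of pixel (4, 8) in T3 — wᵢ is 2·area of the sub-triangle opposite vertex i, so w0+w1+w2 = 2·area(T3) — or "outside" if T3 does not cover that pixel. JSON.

T0:
  2·area = 120
  edge (10, 2)→(6, 20): d=(-4,18) right/bottom  bias=-1
  edge (6, 20)→(2, 8): d=(-4,-12) top-left  bias=+0
  edge (2, 8)→(10, 2): d=(8,-6) top-left  bias=+0
    (4,1)@(9, 3): e=[14,104,2] → #
    (5,1)@(11, 3): e=[-22,128,14] → ·
    (0,2)@(1, 5): e=[150,0,-30] → ·  [on edge]
    (3,2)@(7, 5): e=[42,72,6] → #
    (5,2)@(11, 5): e=[-30,120,30] → ·
    (2,3)@(5, 7): e=[70,40,10] → #
    (4,3)@(9, 7): e=[-2,88,34] → ·
    (1,4)@(3, 9): e=[98,8,14] → #
    (4,4)@(9, 9): e=[-10,80,50] → ·
    (1,5)@(3, 11): e=[90,0,30] → #  [on edge]
    (4,5)@(9, 11): e=[-18,72,66] → ·
    (1,6)@(3, 13): e=[82,-8,46] → ·
    (2,8)@(5, 17): e=[30,0,90] → #  [on edge]
    (3,11)@(7, 23): e=[-30,0,150] → ·  [on edge]
  covered (16 px):
    · · · · · · · · · · ·
    · · · · # · · · · · ·
    · · · # # · · · · · ·
    · · # # · · · · · · ·
    · # # # · · · · · · ·
    · # # # · · · · · · ·
    · · # # · · · · · · ·
    · · # # · · · · · · ·
    · · # · · · · · · · ·
    · · · · · · · · · · ·
    · · · · · · · · · · ·
    · · · · · · · · · · ·
T1:
  2·area = 4  (B↔C swapped to make it positive)
  edge (11, 3)→(8, 8): d=(-3,5) right/bottom  bias=-1
  edge (8, 8)→(0, 20): d=(-8,12) right/bottom  bias=-1
  edge (0, 20)→(11, 3): d=(11,-17) top-left  bias=+0
    (5,1)@(11, 3): e=[0,4,0] → ·  [on edge]
    (2,6)@(5, 13): e=[0,-4,8] → ·  [on edge]
  covered (0 px):
    · · · · · · · · · · ·
    · · · · · · · · · · ·
    · · · · · · · · · · ·
    · · · · · · · · · · ·
    · · · · · · · · · · ·
    · · · · · · · · · · ·
    · · · · · · · · · · ·
    · · · · · · · · · · ·
    · · · · · · · · · · ·
    · · · · · · · · · · ·
    · · · · · · · · · · ·
    · · · · · · · · · · ·
T2:
  2·area = 36  (B↔C swapped to make it positive)
  edge (20, 18)→(2, 18): d=(-18,0) right/bottom  bias=-1
  edge (2, 18)→(12, 16): d=(10,-2) top-left  bias=+0
  edge (12, 16)→(20, 18): d=(8,2) right/bottom  bias=-1
    (8,7)@(17, 15): e=[54,0,-18] → ·  [on edge]
    (3,8)@(7, 17): e=[18,0,18] → #  [on edge]
    (4,8)@(9, 17): e=[18,4,14] → #
    (5,8)@(11, 17): e=[18,8,10] → #
    (6,8)@(13, 17): e=[18,12,6] → #
    (7,8)@(15, 17): e=[18,16,2] → #
    (8,8)@(17, 17): e=[18,20,-2] → ·
    (3,9)@(7, 19): e=[-18,20,34] → ·
    (4,9)@(9, 19): e=[-18,24,30] → ·
    (5,9)@(11, 19): e=[-18,28,26] → ·
    (6,9)@(13, 19): e=[-18,32,22] → ·
    (7,9)@(15, 19): e=[-18,36,18] → ·
  covered (5 px):
    · · · · · · · · · · ·
    · · · · · · · · · · ·
    · · · · · · · · · · ·
    · · · · · · · · · · ·
    · · · · · · · · · · ·
    · · · · · · · · · · ·
    · · · · · · · · · · ·
    · · · · · · · · · · ·
    · · · # # # # # · · ·
    · · · · · · · · · · ·
    · · · · · · · · · · ·
    · · · · · · · · · · ·
T3:
  2·area = 64
  edge (2, 18)→(22, 12): d=(20,-6) top-left  bias=+0
  edge (22, 12)→(6, 20): d=(-16,8) right/bottom  bias=-1
  edge (6, 20)→(2, 18): d=(-4,-2) top-left  bias=+0
    (9,6)@(19, 13): e=[2,8,54] → #
    (10,6)@(21, 13): e=[14,-8,58] → ·
    (6,7)@(13, 15): e=[6,24,34] → #
    (7,7)@(15, 15): e=[18,8,38] → #
    (8,7)@(17, 15): e=[30,-8,42] → ·
    (9,7)@(19, 15): e=[42,-24,46] → ·
    (3,8)@(7, 17): e=[10,40,14] → #
    (4,8)@(9, 17): e=[22,24,18] → #
    (5,8)@(11, 17): e=[34,8,22] → #
    (6,8)@(13, 17): e=[46,-8,26] → ·
    (7,8)@(15, 17): e=[58,-24,30] → ·
    (2,9)@(5, 19): e=[38,24,2] → #
  covered (8 px):
    · · · · · · · · · · ·
    · · · · · · · · · · ·
    · · · · · · · · · · ·
    · · · · · · · · · · ·
    · · · · · · · · · · ·
    · · · · · · · · · · ·
    · · · · · · · · · # ·
    · · · · · · # # · · ·
    · · · # # # · · · · ·
    · · # # · · · · · · ·
    · · · · · · · · · · ·
    · · · · · · · · · · ·
T4:
  2·area = 10  (B↔C swapped to make it positive)
  edge (1, 18)→(14, 6): d=(13,-12) top-left  bias=+0
  edge (14, 6)→(4, 16): d=(-10,10) right/bottom  bias=-1
  edge (4, 16)→(1, 18): d=(-3,2) right/bottom  bias=-1
    (9,0)@(19, 1): e=[-5,0,15] → ·  [on edge]
    (8,1)@(17, 3): e=[-3,0,13] → ·  [on edge]
    (7,2)@(15, 5): e=[-1,0,11] → ·  [on edge]
    (6,3)@(13, 7): e=[1,0,9] → ·  [on edge]
    (5,4)@(11, 9): e=[3,0,7] → ·  [on edge]
    (4,5)@(9, 11): e=[5,0,5] → ·  [on edge]
    (3,6)@(7, 13): e=[7,0,3] → ·  [on edge]
    (2,7)@(5, 15): e=[9,0,1] → ·  [on edge]
    (1,8)@(3, 17): e=[11,0,-1] → ·  [on edge]
    (0,9)@(1, 19): e=[13,0,-3] → ·  [on edge]
  covered (0 px):
    · · · · · · · · · · ·
    · · · · · · · · · · ·
    · · · · · · · · · · ·
    · · · · · · · · · · ·
    · · · · · · · · · · ·
    · · · · · · · · · · ·
    · · · · · · · · · · ·
    · · · · · · · · · · ·
    · · · · · · · · · · ·
    · · · · · · · · · · ·
    · · · · · · · · · · ·
    · · · · · · · · · · ·

Answer: [24,18,22]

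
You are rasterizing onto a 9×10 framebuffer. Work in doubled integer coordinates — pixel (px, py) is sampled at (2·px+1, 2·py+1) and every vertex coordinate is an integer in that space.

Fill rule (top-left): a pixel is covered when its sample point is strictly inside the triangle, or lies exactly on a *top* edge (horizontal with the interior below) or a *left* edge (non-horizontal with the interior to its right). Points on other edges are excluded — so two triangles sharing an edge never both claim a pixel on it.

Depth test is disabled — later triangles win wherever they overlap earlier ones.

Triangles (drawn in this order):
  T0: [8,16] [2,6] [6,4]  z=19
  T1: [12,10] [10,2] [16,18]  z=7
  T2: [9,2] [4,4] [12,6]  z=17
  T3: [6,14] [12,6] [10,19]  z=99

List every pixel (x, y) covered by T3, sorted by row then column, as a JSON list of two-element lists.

T0:
  2·area = 52
  edge (8, 16)→(2, 6): d=(-6,-10) top-left  bias=+0
  edge (2, 6)→(6, 4): d=(4,-2) top-left  bias=+0
  edge (6, 4)→(8, 16): d=(2,12) right/bottom  bias=-1
    (2,2)@(5, 5): e=[36,2,14] → #
    (3,2)@(7, 5): e=[56,6,-10] → ·
    (1,3)@(3, 7): e=[4,6,42] → #
    (3,3)@(7, 7): e=[44,14,-6] → ·
    (1,4)@(3, 9): e=[-8,14,46] → ·
    (2,4)@(5, 9): e=[12,18,22] → #
    (3,4)@(7, 9): e=[32,22,-2] → ·
    (2,5)@(5, 11): e=[0,26,26] → #  [on edge]
    (3,5)@(7, 11): e=[20,30,2] → #
    (4,5)@(9, 11): e=[40,34,-22] → ·
    (2,6)@(5, 13): e=[-12,34,30] → ·
    (3,6)@(7, 13): e=[8,38,6] → #
  covered (7 px):
    · · · · · · · · ·
    · · · · · · · · ·
    · · # · · · · · ·
    · # # · · · · · ·
    · · # · · · · · ·
    · · # # · · · · ·
    · · · # · · · · ·
    · · · · · · · · ·
    · · · · · · · · ·
    · · · · · · · · ·
T1:
  2·area = 16
  edge (12, 10)→(10, 2): d=(-2,-8) top-left  bias=+0
  edge (10, 2)→(16, 18): d=(6,16) right/bottom  bias=-1
  edge (16, 18)→(12, 10): d=(-4,-8) top-left  bias=+0
    (5,2)@(11, 5): e=[2,2,12] → #
    (6,2)@(13, 5): e=[18,-30,28] → ·
    (5,3)@(11, 7): e=[-2,14,4] → ·
    (6,5)@(13, 11): e=[6,6,4] → #
    (7,5)@(15, 11): e=[22,-26,20] → ·
    (6,6)@(13, 13): e=[2,18,-4] → ·
  covered (2 px):
    · · · · · · · · ·
    · · · · · · · · ·
    · · · · · # · · ·
    · · · · · · · · ·
    · · · · · · · · ·
    · · · · · · # · ·
    · · · · · · · · ·
    · · · · · · · · ·
    · · · · · · · · ·
    · · · · · · · · ·
T2:
  2·area = 26  (B↔C swapped to make it positive)
  edge (9, 2)→(12, 6): d=(3,4) right/bottom  bias=-1
  edge (12, 6)→(4, 4): d=(-8,-2) top-left  bias=+0
  edge (4, 4)→(9, 2): d=(5,-2) top-left  bias=+0
    (3,1)@(7, 3): e=[11,14,1] → #
    (4,1)@(9, 3): e=[3,18,5] → #
    (5,1)@(11, 3): e=[-5,22,9] → ·
    (3,2)@(7, 5): e=[17,-2,11] → ·
    (4,2)@(9, 5): e=[9,2,15] → #
    (5,2)@(11, 5): e=[1,6,19] → #
    (6,2)@(13, 5): e=[-7,10,23] → ·
    (4,3)@(9, 7): e=[15,-14,25] → ·
    (5,3)@(11, 7): e=[7,-10,29] → ·
  covered (4 px):
    · · · · · · · · ·
    · · · # # · · · ·
    · · · · # # · · ·
    · · · · · · · · ·
    · · · · · · · · ·
    · · · · · · · · ·
    · · · · · · · · ·
    · · · · · · · · ·
    · · · · · · · · ·
    · · · · · · · · ·
T3:
  2·area = 62
  edge (6, 14)→(12, 6): d=(6,-8) top-left  bias=+0
  edge (12, 6)→(10, 19): d=(-2,13) right/bottom  bias=-1
  edge (10, 19)→(6, 14): d=(-4,-5) top-left  bias=+0
    (5,4)@(11, 9): e=[10,7,45] → #
    (6,4)@(13, 9): e=[26,-19,55] → ·
    (4,5)@(9, 11): e=[6,29,27] → #
    (6,5)@(13, 11): e=[38,-23,47] → ·
    (3,6)@(7, 13): e=[2,51,9] → #
    (5,6)@(11, 13): e=[34,-1,29] → ·
    (3,7)@(7, 15): e=[14,47,1] → #
    (5,7)@(11, 15): e=[46,-5,21] → ·
    (3,8)@(7, 17): e=[26,43,-7] → ·
    (4,8)@(9, 17): e=[42,17,3] → #
    (5,8)@(11, 17): e=[58,-9,13] → ·
    (4,9)@(9, 19): e=[54,13,-5] → ·
  covered (8 px):
    · · · · · · · · ·
    · · · · · · · · ·
    · · · · · · · · ·
    · · · · · · · · ·
    · · · · · # · · ·
    · · · · # # · · ·
    · · · # # · · · ·
    · · · # # · · · ·
    · · · · # · · · ·
    · · · · · · · · ·

Answer: [[5,4],[4,5],[5,5],[3,6],[4,6],[3,7],[4,7],[4,8]]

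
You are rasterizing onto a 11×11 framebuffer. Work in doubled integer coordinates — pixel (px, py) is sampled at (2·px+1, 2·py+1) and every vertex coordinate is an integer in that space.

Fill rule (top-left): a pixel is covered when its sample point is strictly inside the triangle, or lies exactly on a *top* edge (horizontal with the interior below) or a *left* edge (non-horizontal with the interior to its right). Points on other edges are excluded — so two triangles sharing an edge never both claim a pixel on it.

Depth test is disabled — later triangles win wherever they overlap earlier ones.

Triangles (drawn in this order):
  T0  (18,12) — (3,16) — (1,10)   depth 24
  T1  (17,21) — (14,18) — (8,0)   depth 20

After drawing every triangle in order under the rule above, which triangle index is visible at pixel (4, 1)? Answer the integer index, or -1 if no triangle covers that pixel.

T0:
  2·area = 98
  edge (18, 12)→(3, 16): d=(-15,4) right/bottom  bias=-1
  edge (3, 16)→(1, 10): d=(-2,-6) top-left  bias=+0
  edge (1, 10)→(18, 12): d=(17,2) right/bottom  bias=-1
    (1,5)@(3, 11): e=[75,10,13] → █
    (2,5)@(5, 11): e=[67,22,9] → █
    (3,5)@(7, 11): e=[59,34,5] → █
    (4,5)@(9, 11): e=[51,46,1] → █
    (5,5)@(11, 11): e=[43,58,-3] → ·
    (1,6)@(3, 13): e=[45,6,47] → █
    (5,6)@(11, 13): e=[13,54,31] → █
    (6,6)@(13, 13): e=[5,66,27] → █
    (7,6)@(15, 13): e=[-3,78,23] → ·
    (1,7)@(3, 15): e=[15,2,81] → █
    (3,7)@(7, 15): e=[-1,26,73] → ·
    (4,7)@(9, 15): e=[-9,38,69] → ·
  covered (12 px):
    · · · · · · · · · · ·
    · · · · · · · · · · ·
    · · · · · · · · · · ·
    · · · · · · · · · · ·
    · · · · · · · · · · ·
    · █ █ █ █ · · · · · ·
    · █ █ █ █ █ █ · · · ·
    · █ █ · · · · · · · ·
    · · · · · · · · · · ·
    · · · · · · · · · · ·
    · · · · · · · · · · ·
T1:
  2·area = 36
  edge (17, 21)→(14, 18): d=(-3,-3) top-left  bias=+0
  edge (14, 18)→(8, 0): d=(-6,-18) top-left  bias=+0
  edge (8, 0)→(17, 21): d=(9,21) right/bottom  bias=-1
    (4,1)@(9, 3): e=[30,0,6] → █  [on edge]
    (5,1)@(11, 3): e=[36,36,-36] → ·
    (0,2)@(1, 5): e=[0,-156,192] → ·  [on edge]
    (4,2)@(9, 5): e=[24,-12,24] → ·
    (1,3)@(3, 7): e=[0,-132,168] → ·  [on edge]
    (5,3)@(11, 7): e=[24,12,0] → ·  [on edge]
    (2,4)@(5, 9): e=[0,-108,144] → ·  [on edge]
    (5,4)@(11, 9): e=[18,0,18] → █  [on edge]
    (6,4)@(13, 9): e=[24,36,-24] → ·
    (3,5)@(7, 11): e=[0,-84,120] → ·  [on edge]
    (5,5)@(11, 11): e=[12,-12,36] → ·
    (4,6)@(9, 13): e=[0,-60,96] → ·  [on edge]
    (5,7)@(11, 15): e=[0,-36,72] → ·  [on edge]
    (6,7)@(13, 15): e=[6,0,30] → █  [on edge]
    (6,8)@(13, 17): e=[0,-12,48] → ·  [on edge]
    (7,9)@(15, 19): e=[0,12,24] → █  [on edge]
    (7,10)@(15, 21): e=[-6,0,42] → ·  [on edge]
    (8,10)@(17, 21): e=[0,36,0] → ·  [on edge]
  covered (6 px):
    · · · · · · · · · · ·
    · · · · █ · · · · · ·
    · · · · · · · · · · ·
    · · · · · · · · · · ·
    · · · · · █ · · · · ·
    · · · · · · · · · · ·
    · · · · · · █ · · · ·
    · · · · · · █ · · · ·
    · · · · · · · █ · · ·
    · · · · · · · █ · · ·
    · · · · · · · · · · ·

Z-buffer (winner per pixel, '.' = empty):
  . . . . . . . . . . .
  . . . . 1 . . . . . .
  . . . . . . . . . . .
  . . . . . . . . . . .
  . . . . . 1 . . . . .
  . 0 0 0 0 . . . . . .
  . 0 0 0 0 0 1 . . . .
  . 0 0 . . . 1 . . . .
  . . . . . . . 1 . . .
  . . . . . . . 1 . . .
  . . . . . . . . . . .

Result: 1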